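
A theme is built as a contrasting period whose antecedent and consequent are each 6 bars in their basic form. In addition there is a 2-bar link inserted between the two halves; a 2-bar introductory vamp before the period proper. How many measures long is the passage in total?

16 measures

Basic contrasting period: 6 + 6 = 12 bars.
12 (basic form) + 2 (link) + 2 (introduction) = 16.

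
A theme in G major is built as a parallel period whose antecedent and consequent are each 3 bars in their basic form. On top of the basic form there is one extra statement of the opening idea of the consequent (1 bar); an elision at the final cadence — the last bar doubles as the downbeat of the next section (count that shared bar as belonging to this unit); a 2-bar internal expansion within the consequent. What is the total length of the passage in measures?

9 measures

Basic parallel period: 3 + 3 = 6 bars.
6 (basic form) + 1 (extra statement) + 2 (internal expansion) = 9.
The elision shares a bar with the next section but does not change this unit's count.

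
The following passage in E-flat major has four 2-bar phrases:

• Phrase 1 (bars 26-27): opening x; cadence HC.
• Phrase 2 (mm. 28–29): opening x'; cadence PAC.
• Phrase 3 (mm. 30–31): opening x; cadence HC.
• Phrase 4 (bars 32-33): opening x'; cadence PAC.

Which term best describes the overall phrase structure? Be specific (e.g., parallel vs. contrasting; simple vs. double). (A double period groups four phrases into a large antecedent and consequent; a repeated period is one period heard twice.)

The cadence pattern HC–PAC–HC–PAC is weak–strong twice, and phrases 3–4 restate phrases 1–2: a period heard twice, not a double period (which would end weakly at phrase 2).

repeated period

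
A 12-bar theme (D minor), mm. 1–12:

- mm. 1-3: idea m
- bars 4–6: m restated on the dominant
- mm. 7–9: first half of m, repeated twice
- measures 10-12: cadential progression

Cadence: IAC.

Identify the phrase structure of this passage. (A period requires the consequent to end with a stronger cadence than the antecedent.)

sentence

Basic idea (measures 1-3) + its repetition (bars 4–6) form the presentation; fragmentation and cadence (mm. 7–12) form the continuation — the 12-bar whole is a sentence.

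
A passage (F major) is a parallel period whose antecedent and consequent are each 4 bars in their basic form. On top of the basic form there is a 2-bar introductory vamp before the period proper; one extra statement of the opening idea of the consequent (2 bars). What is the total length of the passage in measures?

12 measures

Basic parallel period: 4 + 4 = 8 bars.
8 (basic form) + 2 (introduction) + 2 (extra statement) = 12.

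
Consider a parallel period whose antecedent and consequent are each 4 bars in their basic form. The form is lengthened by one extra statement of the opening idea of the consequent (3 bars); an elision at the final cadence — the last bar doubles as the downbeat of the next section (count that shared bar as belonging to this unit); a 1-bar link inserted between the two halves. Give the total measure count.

12 measures

Basic parallel period: 4 + 4 = 8 bars.
8 (basic form) + 3 (extra statement) + 1 (link) = 12.
The elision shares a bar with the next section but does not change this unit's count.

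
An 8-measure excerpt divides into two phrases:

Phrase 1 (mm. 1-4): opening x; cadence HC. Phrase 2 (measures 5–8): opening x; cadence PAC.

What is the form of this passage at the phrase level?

parallel period

Phrase 1 ends with a half cadence (weaker) and phrase 2 with a perfect authentic cadence (stronger): antecedent + consequent = a period.
The two phrases open with the same material (x / x), so the period is parallel.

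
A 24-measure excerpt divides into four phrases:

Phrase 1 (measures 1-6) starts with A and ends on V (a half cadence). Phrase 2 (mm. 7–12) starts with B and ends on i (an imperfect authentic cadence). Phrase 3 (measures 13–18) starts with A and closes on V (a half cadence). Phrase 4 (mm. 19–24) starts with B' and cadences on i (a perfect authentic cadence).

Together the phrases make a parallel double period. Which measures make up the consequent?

measures 13–24

In a double period the first pair of phrases (ending imperfect authentic cadence) is the large antecedent and the second pair (ending perfect authentic cadence) is the large consequent; the consequent is measures 13–24.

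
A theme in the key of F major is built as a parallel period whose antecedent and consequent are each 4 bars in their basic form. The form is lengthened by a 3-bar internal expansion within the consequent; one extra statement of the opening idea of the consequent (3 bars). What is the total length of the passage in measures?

Basic parallel period: 4 + 4 = 8 bars.
8 (basic form) + 3 (internal expansion) + 3 (extra statement) = 14.

14 measures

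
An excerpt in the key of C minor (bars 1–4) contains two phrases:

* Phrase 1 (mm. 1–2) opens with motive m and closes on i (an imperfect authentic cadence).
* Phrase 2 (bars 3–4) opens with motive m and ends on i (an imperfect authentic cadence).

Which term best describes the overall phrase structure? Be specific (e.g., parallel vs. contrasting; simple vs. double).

Both phrases have the same opening (m) and the same cadence (imperfect authentic cadence): the second is a restatement, not a consequent, so this is a repeated phrase rather than a period.

repeated phrase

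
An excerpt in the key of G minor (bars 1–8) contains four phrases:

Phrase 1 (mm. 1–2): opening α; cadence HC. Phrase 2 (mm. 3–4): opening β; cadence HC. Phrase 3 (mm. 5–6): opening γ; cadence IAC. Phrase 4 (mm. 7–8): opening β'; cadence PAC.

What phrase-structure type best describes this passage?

contrasting double period

Four phrases in two halves: the first half (bars 1-4) ends with a half cadence, the second (mm. 5–8) with a perfect authentic cadence — a large antecedent–consequent pair, i.e. a double period.
Phrase 3 begins with different material from phrase 1, making it contrasting.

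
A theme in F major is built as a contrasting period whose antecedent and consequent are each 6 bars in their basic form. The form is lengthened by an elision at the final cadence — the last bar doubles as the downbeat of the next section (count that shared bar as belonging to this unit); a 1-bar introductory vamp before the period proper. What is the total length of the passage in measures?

Basic contrasting period: 6 + 6 = 12 bars.
12 (basic form) + 1 (introduction) = 13.
The elision shares a bar with the next section but does not change this unit's count.

13 measures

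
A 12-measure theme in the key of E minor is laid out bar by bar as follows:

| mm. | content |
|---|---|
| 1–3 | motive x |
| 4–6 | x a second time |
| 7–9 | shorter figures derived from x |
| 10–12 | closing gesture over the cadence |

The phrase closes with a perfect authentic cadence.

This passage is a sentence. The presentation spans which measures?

The presentation of a sentence is the basic idea (mm. 1–3) plus its repetition (mm. 4–6); the presentation is therefore bars 1–6.

measures 1–6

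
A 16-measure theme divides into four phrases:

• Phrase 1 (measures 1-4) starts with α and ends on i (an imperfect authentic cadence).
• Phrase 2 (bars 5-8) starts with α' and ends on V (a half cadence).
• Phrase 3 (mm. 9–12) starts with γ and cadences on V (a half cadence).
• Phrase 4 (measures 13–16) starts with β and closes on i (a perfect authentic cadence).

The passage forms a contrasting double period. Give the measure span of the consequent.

In a double period the four phrases pair into a large antecedent (phrases 1–2, ending half cadence) and a large consequent (phrases 3–4, ending perfect authentic cadence). The consequent spans measures 9-16.

measures 9–16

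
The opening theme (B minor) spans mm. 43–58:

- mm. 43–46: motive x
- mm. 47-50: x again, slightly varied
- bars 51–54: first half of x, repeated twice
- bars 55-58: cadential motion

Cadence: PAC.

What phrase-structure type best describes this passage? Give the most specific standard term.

Basic idea (mm. 43–46) + its repetition (mm. 47–50) form the presentation; fragmentation and cadence (bars 51-58) form the continuation — the 16-bar whole is a sentence.

sentence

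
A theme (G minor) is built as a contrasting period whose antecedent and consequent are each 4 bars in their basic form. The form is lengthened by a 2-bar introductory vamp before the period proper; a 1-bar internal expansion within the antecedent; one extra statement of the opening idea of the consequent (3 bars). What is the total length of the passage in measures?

14 measures

Basic contrasting period: 4 + 4 = 8 bars.
8 (basic form) + 2 (introduction) + 1 (internal expansion) + 3 (extra statement) = 14.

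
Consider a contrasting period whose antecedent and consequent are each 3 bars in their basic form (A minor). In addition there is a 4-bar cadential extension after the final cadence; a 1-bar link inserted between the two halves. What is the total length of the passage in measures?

11 measures

Basic contrasting period: 3 + 3 = 6 bars.
6 (basic form) + 4 (cadential extension) + 1 (link) = 11.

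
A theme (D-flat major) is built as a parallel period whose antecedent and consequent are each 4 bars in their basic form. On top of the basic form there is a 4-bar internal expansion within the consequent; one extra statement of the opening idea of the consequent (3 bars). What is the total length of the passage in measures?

15 measures

Basic parallel period: 4 + 4 = 8 bars.
8 (basic form) + 4 (internal expansion) + 3 (extra statement) = 15.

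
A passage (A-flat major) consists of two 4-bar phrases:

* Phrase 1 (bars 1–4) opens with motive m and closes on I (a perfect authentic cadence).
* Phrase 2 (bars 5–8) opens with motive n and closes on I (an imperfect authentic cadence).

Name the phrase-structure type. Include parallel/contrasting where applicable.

phrase group

The second phrase closes with an imperfect authentic cadence, which is not stronger than the first phrase's perfect authentic cadence; without a weak→strong cadential pair there is no antecedent–consequent relationship, so this is a phrase group rather than a period.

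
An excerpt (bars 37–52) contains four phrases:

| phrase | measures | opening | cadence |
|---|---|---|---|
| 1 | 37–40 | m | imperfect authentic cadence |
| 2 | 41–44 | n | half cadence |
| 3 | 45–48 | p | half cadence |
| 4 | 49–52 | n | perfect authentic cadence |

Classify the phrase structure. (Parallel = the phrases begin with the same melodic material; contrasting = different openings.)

contrasting double period

Four phrases in two halves: the first half (bars 37-44) ends with a half cadence, the second (mm. 45–52) with a perfect authentic cadence — a large antecedent–consequent pair, i.e. a double period.
Phrase 3 begins with different material from phrase 1, making it contrasting.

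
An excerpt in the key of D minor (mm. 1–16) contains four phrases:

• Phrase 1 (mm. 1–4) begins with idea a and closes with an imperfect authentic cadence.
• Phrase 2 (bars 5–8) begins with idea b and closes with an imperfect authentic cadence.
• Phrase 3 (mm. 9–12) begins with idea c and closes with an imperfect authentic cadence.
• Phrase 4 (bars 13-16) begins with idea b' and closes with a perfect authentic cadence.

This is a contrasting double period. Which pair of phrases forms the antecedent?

In a double period the first pair of phrases (ending imperfect authentic cadence) is the large antecedent and the second pair (ending perfect authentic cadence) is the large consequent; the antecedent is phrases 1 and 2.

phrases 1 and 2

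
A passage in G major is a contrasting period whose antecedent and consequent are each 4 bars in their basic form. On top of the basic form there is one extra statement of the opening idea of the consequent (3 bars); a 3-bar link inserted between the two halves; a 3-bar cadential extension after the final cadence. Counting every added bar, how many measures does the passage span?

Basic contrasting period: 4 + 4 = 8 bars.
8 (basic form) + 3 (extra statement) + 3 (link) + 3 (cadential extension) = 17.

17 measures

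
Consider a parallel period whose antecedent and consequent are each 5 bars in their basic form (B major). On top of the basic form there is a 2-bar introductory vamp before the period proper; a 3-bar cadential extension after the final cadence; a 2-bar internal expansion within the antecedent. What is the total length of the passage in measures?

17 measures

Basic parallel period: 5 + 5 = 10 bars.
10 (basic form) + 2 (introduction) + 3 (cadential extension) + 2 (internal expansion) = 17.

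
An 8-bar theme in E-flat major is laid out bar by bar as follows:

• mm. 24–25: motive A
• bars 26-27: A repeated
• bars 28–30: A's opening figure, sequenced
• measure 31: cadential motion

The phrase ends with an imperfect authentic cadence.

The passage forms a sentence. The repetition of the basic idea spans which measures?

The presentation of a sentence is the basic idea (bars 24–25) plus its repetition (bars 26-27); the repetition of the basic idea is therefore measures 26–27.

measures 26–27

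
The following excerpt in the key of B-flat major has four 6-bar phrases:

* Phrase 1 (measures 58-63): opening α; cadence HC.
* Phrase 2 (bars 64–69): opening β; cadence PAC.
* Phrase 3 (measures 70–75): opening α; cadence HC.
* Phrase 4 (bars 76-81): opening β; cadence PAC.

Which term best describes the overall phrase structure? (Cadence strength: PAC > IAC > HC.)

repeated period

The cadence pattern HC–PAC–HC–PAC is weak–strong twice, and phrases 3–4 restate phrases 1–2: a period heard twice, not a double period (which would end weakly at phrase 2).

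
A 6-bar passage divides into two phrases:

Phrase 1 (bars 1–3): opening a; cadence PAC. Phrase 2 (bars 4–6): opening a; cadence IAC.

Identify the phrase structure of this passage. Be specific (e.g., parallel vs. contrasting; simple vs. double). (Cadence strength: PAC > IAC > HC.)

phrase group

The second phrase closes with an imperfect authentic cadence, which is not stronger than the first phrase's perfect authentic cadence; without a weak→strong cadential pair there is no antecedent–consequent relationship, so this is a phrase group rather than a period.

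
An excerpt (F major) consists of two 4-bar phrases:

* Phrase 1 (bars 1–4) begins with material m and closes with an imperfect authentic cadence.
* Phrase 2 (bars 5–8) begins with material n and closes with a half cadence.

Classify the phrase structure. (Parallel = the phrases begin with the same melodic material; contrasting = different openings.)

The second phrase closes with a half cadence, which is not stronger than the first phrase's imperfect authentic cadence; without a weak→strong cadential pair there is no antecedent–consequent relationship, so this is a phrase group rather than a period.

phrase group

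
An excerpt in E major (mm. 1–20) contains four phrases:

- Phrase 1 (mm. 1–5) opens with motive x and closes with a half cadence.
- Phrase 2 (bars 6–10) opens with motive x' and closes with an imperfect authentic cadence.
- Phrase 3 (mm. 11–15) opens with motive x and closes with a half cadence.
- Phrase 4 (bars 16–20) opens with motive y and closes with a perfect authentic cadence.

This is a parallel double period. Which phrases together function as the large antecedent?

phrases 1 and 2

In a double period the first pair of phrases (ending imperfect authentic cadence) is the large antecedent and the second pair (ending perfect authentic cadence) is the large consequent; the antecedent is phrases 1 and 2.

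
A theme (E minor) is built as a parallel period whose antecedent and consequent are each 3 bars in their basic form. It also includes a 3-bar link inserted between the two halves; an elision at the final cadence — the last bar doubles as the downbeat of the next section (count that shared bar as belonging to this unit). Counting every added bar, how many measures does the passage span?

Basic parallel period: 3 + 3 = 6 bars.
6 (basic form) + 3 (link) = 9.
The elision shares a bar with the next section but does not change this unit's count.

9 measures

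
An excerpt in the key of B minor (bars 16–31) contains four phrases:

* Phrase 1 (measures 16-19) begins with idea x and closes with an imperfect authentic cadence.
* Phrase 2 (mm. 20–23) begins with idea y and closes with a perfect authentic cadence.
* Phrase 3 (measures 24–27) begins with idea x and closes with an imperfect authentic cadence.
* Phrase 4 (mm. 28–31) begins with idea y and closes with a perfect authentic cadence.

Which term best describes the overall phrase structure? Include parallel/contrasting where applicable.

repeated period

The cadence pattern IAC–PAC–IAC–PAC is weak–strong twice, and phrases 3–4 restate phrases 1–2: a period heard twice, not a double period (which would end weakly at phrase 2).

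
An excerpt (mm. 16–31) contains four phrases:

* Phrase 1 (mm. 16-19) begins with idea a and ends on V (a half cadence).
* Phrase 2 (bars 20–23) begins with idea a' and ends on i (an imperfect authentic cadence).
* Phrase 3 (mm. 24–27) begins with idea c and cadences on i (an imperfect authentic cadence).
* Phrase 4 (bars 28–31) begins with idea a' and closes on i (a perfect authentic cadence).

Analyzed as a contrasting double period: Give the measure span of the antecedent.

In a double period the four phrases pair into a large antecedent (phrases 1–2, ending imperfect authentic cadence) and a large consequent (phrases 3–4, ending perfect authentic cadence). The antecedent spans mm. 16–23.

measures 16–23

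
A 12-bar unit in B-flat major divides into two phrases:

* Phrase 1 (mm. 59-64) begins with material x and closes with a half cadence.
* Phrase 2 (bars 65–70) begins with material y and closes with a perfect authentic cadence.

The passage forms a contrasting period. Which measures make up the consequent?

measures 65–70

The phrase ending with the weaker cadence (half cadence) is the antecedent; the one ending more conclusively (perfect authentic cadence) is the consequent. The consequent is measures 65–70.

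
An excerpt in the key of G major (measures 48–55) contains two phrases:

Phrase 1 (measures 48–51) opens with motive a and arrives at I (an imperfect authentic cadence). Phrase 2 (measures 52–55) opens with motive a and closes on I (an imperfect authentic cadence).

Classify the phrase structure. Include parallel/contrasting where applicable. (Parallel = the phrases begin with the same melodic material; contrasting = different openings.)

repeated phrase

Both phrases have the same opening (a) and the same cadence (imperfect authentic cadence): the second is a restatement, not a consequent, so this is a repeated phrase rather than a period.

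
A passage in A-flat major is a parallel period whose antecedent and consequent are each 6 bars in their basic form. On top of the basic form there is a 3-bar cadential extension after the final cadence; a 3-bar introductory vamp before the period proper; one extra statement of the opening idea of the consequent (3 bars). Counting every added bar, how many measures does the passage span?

21 measures

Basic parallel period: 6 + 6 = 12 bars.
12 (basic form) + 3 (cadential extension) + 3 (introduction) + 3 (extra statement) = 21.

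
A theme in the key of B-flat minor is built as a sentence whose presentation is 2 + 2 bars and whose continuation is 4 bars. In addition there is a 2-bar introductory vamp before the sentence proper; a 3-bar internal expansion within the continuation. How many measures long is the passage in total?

Basic sentence: 2 + 2 + 4 = 8 bars.
8 (basic form) + 2 (introduction) + 3 (internal expansion) = 13.

13 measures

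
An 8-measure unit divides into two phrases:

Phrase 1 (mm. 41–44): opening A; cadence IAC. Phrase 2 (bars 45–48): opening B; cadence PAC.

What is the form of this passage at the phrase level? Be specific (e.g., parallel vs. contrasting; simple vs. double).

contrasting period

Phrase 1 ends with an imperfect authentic cadence (weaker) and phrase 2 with a perfect authentic cadence (stronger): antecedent + consequent = a period.
The two phrases open with different material (A / B), so the period is contrasting.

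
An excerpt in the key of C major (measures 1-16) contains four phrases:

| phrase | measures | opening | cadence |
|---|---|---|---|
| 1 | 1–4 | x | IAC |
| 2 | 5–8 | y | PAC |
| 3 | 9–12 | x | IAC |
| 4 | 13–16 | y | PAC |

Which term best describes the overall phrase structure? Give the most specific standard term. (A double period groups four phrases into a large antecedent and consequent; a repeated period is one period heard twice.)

repeated period

The cadence pattern IAC–PAC–IAC–PAC is weak–strong twice, and phrases 3–4 restate phrases 1–2: a period heard twice, not a double period (which would end weakly at phrase 2).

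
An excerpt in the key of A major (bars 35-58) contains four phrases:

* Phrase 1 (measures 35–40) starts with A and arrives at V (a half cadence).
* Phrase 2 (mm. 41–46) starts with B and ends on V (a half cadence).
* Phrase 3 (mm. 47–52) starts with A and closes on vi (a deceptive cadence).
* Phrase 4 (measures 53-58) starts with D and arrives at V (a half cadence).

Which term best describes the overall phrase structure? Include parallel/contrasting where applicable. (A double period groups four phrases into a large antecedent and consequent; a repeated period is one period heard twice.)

Phrase 4 ends with a half cadence, no stronger than phrase 2's half cadence, so the four phrases do not form a double period; nor do phrases 3–4 duplicate 1–2, so it is not a repeated period. With no phrase reaching a conclusive cadence, the passage is a phrase group.

phrase group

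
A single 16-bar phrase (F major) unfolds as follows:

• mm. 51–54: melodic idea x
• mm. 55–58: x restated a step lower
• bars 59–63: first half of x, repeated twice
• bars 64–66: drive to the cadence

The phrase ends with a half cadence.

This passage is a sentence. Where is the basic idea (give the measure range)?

The presentation of a sentence is the basic idea (bars 51–54) plus its repetition (mm. 55-58); the basic idea is therefore mm. 51-54.

measures 51–54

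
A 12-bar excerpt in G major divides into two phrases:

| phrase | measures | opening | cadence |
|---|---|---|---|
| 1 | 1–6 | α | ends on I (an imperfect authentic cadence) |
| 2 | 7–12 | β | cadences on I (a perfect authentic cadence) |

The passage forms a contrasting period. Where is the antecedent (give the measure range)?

The antecedent is the phrase ending with the weaker cadence (imperfect authentic cadence, phrase 1) and the consequent the one ending more conclusively (perfect authentic cadence, phrase 2); the antecedent is bars 1-6.

measures 1–6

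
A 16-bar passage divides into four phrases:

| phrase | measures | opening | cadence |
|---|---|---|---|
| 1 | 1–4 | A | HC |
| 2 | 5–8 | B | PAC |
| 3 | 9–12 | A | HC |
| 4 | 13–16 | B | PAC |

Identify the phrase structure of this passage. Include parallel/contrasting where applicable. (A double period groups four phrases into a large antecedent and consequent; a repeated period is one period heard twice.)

The cadence pattern HC–PAC–HC–PAC is weak–strong twice, and phrases 3–4 restate phrases 1–2: a period heard twice, not a double period (which would end weakly at phrase 2).

repeated period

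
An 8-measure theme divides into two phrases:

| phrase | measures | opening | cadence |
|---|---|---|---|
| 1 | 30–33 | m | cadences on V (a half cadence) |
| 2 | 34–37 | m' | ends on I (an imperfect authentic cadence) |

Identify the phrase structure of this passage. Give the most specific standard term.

parallel period

Phrase 1 ends with a half cadence (weaker) and phrase 2 with an imperfect authentic cadence (stronger): antecedent + consequent = a period.
The two phrases open with the same material (m / m'), so the period is parallel.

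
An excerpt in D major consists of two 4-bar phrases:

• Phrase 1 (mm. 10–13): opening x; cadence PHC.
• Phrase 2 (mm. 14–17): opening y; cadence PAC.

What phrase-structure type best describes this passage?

Phrase 1 ends with a Phrygian half cadence (weaker) and phrase 2 with a perfect authentic cadence (stronger): antecedent + consequent = a period.
The two phrases open with different material (x / y), so the period is contrasting.

contrasting period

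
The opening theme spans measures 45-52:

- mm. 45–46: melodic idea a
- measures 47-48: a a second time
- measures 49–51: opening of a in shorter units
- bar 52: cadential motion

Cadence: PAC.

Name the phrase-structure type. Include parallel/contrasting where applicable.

sentence

Basic idea (mm. 45–46) + its repetition (mm. 47–48) form the presentation; fragmentation and cadence (mm. 49-52) form the continuation — the 8-bar whole is a sentence.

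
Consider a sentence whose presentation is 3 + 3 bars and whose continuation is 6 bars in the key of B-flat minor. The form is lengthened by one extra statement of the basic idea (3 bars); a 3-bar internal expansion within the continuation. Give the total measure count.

Basic sentence: 3 + 3 + 6 = 12 bars.
12 (basic form) + 3 (extra statement) + 3 (internal expansion) = 18.

18 measures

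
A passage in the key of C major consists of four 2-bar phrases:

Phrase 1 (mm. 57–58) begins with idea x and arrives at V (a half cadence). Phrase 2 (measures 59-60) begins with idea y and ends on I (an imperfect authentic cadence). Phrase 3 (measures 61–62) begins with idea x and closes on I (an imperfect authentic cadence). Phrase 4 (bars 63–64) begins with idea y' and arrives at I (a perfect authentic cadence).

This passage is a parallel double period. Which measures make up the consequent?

In a double period the four phrases pair into a large antecedent (phrases 1–2, ending imperfect authentic cadence) and a large consequent (phrases 3–4, ending perfect authentic cadence). The consequent spans mm. 61–64.

measures 61–64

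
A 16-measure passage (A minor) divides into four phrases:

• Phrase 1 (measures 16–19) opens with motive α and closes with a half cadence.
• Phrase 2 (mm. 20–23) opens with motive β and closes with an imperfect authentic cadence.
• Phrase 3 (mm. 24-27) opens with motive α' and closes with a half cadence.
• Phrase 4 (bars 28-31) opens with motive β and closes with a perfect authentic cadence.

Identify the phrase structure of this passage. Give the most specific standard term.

parallel double period

Four phrases in two halves: the first half (bars 16-23) ends with an imperfect authentic cadence, the second (measures 24–31) with a perfect authentic cadence — a large antecedent–consequent pair, i.e. a double period.
Phrase 3 begins with the same material as phrase 1, making it parallel.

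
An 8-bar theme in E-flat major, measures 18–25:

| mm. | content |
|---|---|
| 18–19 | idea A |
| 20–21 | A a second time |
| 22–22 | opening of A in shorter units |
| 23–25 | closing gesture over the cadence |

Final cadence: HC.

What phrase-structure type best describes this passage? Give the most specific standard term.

sentence

Basic idea (bars 18–19) + its repetition (mm. 20-21) form the presentation; fragmentation and cadence (measures 22-25) form the continuation — the 8-bar whole is a sentence.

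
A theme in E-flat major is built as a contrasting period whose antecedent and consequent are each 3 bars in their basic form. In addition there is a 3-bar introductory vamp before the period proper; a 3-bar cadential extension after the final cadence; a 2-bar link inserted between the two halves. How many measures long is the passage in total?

14 measures

Basic contrasting period: 3 + 3 = 6 bars.
6 (basic form) + 3 (introduction) + 3 (cadential extension) + 2 (link) = 14.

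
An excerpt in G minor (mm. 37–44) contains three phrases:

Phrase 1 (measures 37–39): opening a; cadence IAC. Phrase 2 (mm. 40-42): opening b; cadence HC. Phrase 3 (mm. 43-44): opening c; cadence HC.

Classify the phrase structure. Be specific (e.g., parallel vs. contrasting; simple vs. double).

The final phrase closes with a half cadence, which is not stronger than the preceding half cadence; the 3 phrases lack an overall antecedent–consequent design and so form a phrase group.

phrase group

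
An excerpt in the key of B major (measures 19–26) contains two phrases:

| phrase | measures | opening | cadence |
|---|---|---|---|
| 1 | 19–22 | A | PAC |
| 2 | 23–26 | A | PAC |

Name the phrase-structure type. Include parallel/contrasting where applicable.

repeated phrase

Both phrases have the same opening (A) and the same cadence (perfect authentic cadence): the second is a restatement, not a consequent, so this is a repeated phrase rather than a period.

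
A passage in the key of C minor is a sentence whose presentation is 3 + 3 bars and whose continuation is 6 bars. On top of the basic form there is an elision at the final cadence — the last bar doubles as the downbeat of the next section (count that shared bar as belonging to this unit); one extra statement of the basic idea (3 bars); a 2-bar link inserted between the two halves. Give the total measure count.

Basic sentence: 3 + 3 + 6 = 12 bars.
12 (basic form) + 3 (extra statement) + 2 (link) = 17.
The elision shares a bar with the next section but does not change this unit's count.

17 measures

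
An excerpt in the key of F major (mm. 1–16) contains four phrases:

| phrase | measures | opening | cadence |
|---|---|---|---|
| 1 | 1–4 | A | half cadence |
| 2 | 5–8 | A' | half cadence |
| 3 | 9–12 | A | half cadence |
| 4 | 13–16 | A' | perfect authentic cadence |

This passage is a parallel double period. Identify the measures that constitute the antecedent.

measures 1–8

In a double period the four phrases pair into a large antecedent (phrases 1–2, ending half cadence) and a large consequent (phrases 3–4, ending perfect authentic cadence). The antecedent spans mm. 1–8.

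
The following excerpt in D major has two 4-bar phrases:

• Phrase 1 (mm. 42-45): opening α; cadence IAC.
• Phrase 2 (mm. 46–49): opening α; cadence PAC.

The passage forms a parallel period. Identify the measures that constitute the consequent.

measures 46–49

The antecedent is the phrase ending with the weaker cadence (imperfect authentic cadence, phrase 1) and the consequent the one ending more conclusively (perfect authentic cadence, phrase 2); the consequent is mm. 46–49.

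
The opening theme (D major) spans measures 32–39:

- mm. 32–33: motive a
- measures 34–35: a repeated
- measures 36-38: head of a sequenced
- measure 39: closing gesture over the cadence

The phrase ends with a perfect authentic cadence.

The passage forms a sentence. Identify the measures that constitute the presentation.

The presentation of a sentence is the basic idea (mm. 32-33) plus its repetition (bars 34–35); the presentation is therefore bars 32–35.

measures 32–35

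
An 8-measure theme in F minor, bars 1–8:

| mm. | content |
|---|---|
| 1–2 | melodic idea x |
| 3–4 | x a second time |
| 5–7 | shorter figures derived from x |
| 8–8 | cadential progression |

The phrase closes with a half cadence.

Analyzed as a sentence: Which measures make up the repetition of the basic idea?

measures 3–4

The presentation of a sentence is the basic idea (mm. 1-2) plus its repetition (bars 3–4); the repetition of the basic idea is therefore bars 3–4.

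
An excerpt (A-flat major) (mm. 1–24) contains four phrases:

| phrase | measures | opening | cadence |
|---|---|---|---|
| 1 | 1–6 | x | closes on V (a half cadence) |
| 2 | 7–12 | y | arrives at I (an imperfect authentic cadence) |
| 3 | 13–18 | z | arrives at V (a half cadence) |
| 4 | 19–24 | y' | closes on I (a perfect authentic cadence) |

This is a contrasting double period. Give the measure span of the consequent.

measures 13–24

In a double period the first pair of phrases (ending imperfect authentic cadence) is the large antecedent and the second pair (ending perfect authentic cadence) is the large consequent; the consequent is measures 13–24.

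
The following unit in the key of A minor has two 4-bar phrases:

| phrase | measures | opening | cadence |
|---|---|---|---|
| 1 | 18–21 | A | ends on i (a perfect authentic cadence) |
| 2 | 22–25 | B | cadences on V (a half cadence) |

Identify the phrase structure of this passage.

The second phrase closes with a half cadence, which is not stronger than the first phrase's perfect authentic cadence; without a weak→strong cadential pair there is no antecedent–consequent relationship, so this is a phrase group rather than a period.

phrase group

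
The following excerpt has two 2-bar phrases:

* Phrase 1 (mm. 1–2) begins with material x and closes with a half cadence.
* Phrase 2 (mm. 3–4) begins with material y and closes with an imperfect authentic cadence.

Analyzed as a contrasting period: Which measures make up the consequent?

measures 3–4

The antecedent is the phrase ending with the weaker cadence (half cadence, phrase 1) and the consequent the one ending more conclusively (imperfect authentic cadence, phrase 2); the consequent is bars 3-4.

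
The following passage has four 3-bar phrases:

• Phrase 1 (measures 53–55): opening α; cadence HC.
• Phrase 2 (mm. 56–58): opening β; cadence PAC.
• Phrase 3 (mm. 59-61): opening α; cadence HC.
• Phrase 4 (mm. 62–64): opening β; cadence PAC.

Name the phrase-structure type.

repeated period

The cadence pattern HC–PAC–HC–PAC is weak–strong twice, and phrases 3–4 restate phrases 1–2: a period heard twice, not a double period (which would end weakly at phrase 2).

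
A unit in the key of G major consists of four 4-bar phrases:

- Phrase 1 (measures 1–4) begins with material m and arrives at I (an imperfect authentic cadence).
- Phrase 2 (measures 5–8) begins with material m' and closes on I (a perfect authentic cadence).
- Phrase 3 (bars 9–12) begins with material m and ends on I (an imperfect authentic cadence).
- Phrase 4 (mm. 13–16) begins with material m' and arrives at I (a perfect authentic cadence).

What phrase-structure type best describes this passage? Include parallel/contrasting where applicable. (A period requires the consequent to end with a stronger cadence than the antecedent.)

repeated period

The cadence pattern IAC–PAC–IAC–PAC is weak–strong twice, and phrases 3–4 restate phrases 1–2: a period heard twice, not a double period (which would end weakly at phrase 2).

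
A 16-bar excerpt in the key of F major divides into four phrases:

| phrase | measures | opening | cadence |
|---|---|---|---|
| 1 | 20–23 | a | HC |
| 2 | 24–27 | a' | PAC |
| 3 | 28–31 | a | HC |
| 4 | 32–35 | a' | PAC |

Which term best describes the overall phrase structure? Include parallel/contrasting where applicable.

The cadence pattern HC–PAC–HC–PAC is weak–strong twice, and phrases 3–4 restate phrases 1–2: a period heard twice, not a double period (which would end weakly at phrase 2).

repeated period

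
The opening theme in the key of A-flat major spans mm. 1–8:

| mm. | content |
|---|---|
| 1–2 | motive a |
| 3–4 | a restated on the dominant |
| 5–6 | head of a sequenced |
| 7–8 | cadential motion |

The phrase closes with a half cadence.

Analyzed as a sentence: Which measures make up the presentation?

measures 1–4

The presentation of a sentence is the basic idea (mm. 1–2) plus its repetition (mm. 3–4); the presentation is therefore bars 1–4.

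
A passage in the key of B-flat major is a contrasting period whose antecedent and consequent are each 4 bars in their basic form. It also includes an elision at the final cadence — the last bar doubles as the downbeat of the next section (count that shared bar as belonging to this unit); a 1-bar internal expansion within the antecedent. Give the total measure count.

Basic contrasting period: 4 + 4 = 8 bars.
8 (basic form) + 1 (internal expansion) = 9.
The elision shares a bar with the next section but does not change this unit's count.

9 measures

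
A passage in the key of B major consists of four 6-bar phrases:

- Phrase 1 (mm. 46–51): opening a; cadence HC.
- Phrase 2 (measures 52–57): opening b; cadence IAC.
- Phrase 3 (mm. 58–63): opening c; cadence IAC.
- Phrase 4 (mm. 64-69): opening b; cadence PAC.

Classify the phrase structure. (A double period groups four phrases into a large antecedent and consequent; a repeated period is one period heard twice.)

Four phrases in two halves: the first half (measures 46–57) ends with an imperfect authentic cadence, the second (mm. 58–69) with a perfect authentic cadence — a large antecedent–consequent pair, i.e. a double period.
Phrase 3 begins with different material from phrase 1, making it contrasting.

contrasting double period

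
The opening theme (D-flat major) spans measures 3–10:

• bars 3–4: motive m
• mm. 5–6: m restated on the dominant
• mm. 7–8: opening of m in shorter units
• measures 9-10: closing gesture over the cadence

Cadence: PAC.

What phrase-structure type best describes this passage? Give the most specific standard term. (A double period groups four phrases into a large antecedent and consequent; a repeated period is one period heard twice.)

Basic idea (bars 3–4) + its repetition (mm. 5–6) form the presentation; fragmentation and cadence (mm. 7-10) form the continuation — the 8-bar whole is a sentence.

sentence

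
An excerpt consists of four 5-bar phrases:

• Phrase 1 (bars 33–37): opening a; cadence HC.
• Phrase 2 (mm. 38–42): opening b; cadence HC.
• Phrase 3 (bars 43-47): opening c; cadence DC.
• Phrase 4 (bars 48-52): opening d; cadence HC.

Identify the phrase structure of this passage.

Phrase 4 ends with a half cadence, no stronger than phrase 2's half cadence, so the four phrases do not form a double period; nor do phrases 3–4 duplicate 1–2, so it is not a repeated period. With no phrase reaching a conclusive cadence, the passage is a phrase group.

phrase group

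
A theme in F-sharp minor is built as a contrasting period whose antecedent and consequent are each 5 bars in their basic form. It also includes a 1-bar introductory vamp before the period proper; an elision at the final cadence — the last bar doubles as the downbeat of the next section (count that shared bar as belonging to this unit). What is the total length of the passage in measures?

Basic contrasting period: 5 + 5 = 10 bars.
10 (basic form) + 1 (introduction) = 11.
The elision shares a bar with the next section but does not change this unit's count.

11 measures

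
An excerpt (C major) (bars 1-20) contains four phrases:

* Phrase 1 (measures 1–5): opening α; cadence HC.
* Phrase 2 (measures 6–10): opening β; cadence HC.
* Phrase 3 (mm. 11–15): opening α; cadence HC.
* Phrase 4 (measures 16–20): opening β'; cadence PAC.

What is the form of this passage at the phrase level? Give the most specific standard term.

parallel double period

Four phrases in two halves: the first half (bars 1–10) ends with a half cadence, the second (mm. 11–20) with a perfect authentic cadence — a large antecedent–consequent pair, i.e. a double period.
Phrase 3 begins with the same material as phrase 1, making it parallel.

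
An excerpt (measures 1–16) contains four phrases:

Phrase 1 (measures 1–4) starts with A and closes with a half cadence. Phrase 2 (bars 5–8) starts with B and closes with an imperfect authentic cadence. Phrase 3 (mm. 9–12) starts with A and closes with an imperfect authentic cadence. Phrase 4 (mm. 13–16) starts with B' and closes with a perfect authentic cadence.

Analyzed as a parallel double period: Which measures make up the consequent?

In a double period the four phrases pair into a large antecedent (phrases 1–2, ending imperfect authentic cadence) and a large consequent (phrases 3–4, ending perfect authentic cadence). The consequent spans mm. 9–16.

measures 9–16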